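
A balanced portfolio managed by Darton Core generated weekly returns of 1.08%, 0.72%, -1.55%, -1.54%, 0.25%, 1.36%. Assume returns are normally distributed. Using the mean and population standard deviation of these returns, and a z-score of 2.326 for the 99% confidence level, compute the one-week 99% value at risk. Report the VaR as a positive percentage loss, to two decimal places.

2.69

r̄ = (1.08 + 0.72 − 1.55 − 1.54 + 0.25 + 1.36) / 6 = 0.320 / 6 = 0.0533%
Σ(r − r̄)² = (1.08 − 0.0533)² + (0.72 − 0.0533)² + … = 8.3539
population σ = √(8.3539 / 6) = √1.3923 = 1.1800%
VaR = −(r̄ − z·σ) = −(0.0533 − 2.326 × 1.1800) = −(-2.6914) = 2.6914%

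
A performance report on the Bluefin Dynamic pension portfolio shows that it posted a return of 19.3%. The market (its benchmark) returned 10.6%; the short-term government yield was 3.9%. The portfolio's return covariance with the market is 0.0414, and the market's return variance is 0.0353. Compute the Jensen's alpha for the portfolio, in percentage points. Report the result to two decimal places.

7.54

β = Cov / Var = 0.0414 / 0.0353 = 1.1728
E[R] = Rf + β(Rm − Rf) = 3.9% + 1.1728 × (10.6% − 3.9%) = 11.7578%
α = Rp − E[R] = 19.3% − 11.7578% = 7.5422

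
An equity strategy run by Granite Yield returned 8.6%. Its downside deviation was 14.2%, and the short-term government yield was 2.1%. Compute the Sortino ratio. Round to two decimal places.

Sortino = (Rp − Rf) / σd = (8.6% − 2.1%) / 14.2% = 6.50% / 14.2% = 0.4577

0.46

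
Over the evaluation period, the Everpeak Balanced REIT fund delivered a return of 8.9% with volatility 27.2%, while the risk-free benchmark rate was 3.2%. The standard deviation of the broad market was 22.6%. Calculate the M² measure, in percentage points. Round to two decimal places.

7.94

Sharpe = (Rp − Rf) / σp = (8.9% − 3.2%) / 27.2% = 0.2096
M² = Rf + Sharpe × σm = 3.2% + 0.2096 × 22.6% = 7.9370%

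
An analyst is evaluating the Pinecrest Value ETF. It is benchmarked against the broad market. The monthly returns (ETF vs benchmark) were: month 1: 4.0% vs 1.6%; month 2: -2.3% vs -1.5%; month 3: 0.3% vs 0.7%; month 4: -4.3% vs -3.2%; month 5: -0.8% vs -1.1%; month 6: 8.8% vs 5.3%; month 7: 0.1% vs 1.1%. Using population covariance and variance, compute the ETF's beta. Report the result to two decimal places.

1.54

r̄p = 0.8286%,  r̄m = 0.4143%
Cov = Σ(rp − r̄p)(rm − r̄m) / 7 = 9.8639
Var(rm) = Σ(rm − r̄m)² / 7 = 6.4069
β = Cov / Var = 9.8639 / 6.4069 = 1.5396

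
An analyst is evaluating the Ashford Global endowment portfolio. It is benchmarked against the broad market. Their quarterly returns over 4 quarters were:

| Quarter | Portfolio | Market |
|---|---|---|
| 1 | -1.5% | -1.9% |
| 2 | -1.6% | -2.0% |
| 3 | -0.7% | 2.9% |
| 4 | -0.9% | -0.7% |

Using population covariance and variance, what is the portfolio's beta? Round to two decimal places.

0.17

r̄p = -1.1750%,  r̄m = -0.4250%
Cov = Σ(rp − r̄p)(rm − r̄m) / 4 = 0.6631
Var(rm) = Σ(rm − r̄m)² / 4 = 3.9469
β = Cov / Var = 0.6631 / 3.9469 = 0.1680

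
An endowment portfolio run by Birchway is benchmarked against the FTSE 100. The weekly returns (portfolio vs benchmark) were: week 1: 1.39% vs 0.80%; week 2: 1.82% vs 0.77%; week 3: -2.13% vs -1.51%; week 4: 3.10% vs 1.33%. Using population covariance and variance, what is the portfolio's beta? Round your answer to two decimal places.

1.75

r̄p = 1.0450%,  r̄m = 0.3475%
Cov = Σ(rp − r̄p)(rm − r̄m) / 4 = 2.1000
Var(rm) = Σ(rm − r̄m)² / 4 = 1.1997
β = Cov / Var = 2.1000 / 1.1997 = 1.7504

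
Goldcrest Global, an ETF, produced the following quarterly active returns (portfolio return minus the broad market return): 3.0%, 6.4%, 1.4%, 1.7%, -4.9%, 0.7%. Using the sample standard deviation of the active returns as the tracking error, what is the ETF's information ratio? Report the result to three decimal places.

μ = (3 + 6.4 + 1.4 + 1.7 − 4.9 + 0.7) / 6 = 8.30 / 6 = 1.3833%
Sample σ = √[Σ(r − μ)² / 5] = √[67.8283 / 5] = √13.5657 = 3.6832%
IR = μ / tracking error = 1.3833 / 3.6832 = 0.3756

0.376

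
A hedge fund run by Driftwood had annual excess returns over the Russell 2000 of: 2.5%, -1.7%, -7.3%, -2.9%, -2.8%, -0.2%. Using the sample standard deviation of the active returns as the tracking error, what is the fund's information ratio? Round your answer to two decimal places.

-0.63

Mean return r̄ = -12.40 / 6 = -2.0667%
Sample std dev = √[53.0933 / 5] = 3.2586%
IR = r̄ / tracking error = -2.0667 / 3.2586 = -0.6342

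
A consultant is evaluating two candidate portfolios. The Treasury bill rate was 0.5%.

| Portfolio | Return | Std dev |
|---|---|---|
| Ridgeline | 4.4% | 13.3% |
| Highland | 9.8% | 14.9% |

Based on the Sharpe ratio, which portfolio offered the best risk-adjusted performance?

Highland

Ridgeline: Sharpe ratio = (4.4% − 0.5%) / 13.3% = 0.293
Highland: Sharpe ratio = (9.8% − 0.5%) / 14.9% = 0.624
Highest: Highland (0.624).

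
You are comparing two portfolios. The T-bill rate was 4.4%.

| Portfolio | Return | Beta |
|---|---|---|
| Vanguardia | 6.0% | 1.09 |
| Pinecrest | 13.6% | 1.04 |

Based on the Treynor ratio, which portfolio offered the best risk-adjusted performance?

Pinecrest

Vanguardia: Treynor = (6.0% − 4.4%) / 1.09 = 1.468
Pinecrest: Treynor = (13.6% − 4.4%) / 1.04 = 8.846
Highest: Pinecrest (8.846).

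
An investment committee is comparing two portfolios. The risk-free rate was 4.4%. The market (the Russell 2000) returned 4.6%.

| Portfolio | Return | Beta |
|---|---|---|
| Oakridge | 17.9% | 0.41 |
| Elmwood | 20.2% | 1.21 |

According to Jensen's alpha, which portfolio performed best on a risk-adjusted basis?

Elmwood

Oakridge: α = 17.9% − [4.4% + 0.41 × (4.6% − 4.4%)] = 13.418
Elmwood: α = 20.2% − [4.4% + 1.21 × (4.6% − 4.4%)] = 15.558
Highest: Elmwood (15.558).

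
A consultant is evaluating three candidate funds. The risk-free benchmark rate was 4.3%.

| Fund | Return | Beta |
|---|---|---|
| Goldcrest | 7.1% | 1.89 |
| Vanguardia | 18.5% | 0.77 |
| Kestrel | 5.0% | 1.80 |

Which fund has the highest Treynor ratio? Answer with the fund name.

Goldcrest: Treynor = (7.1% − 4.3%) / 1.89 = 1.481
Vanguardia: Treynor = (18.5% − 4.3%) / 0.77 = 18.442
Kestrel: Treynor = (5.0% − 4.3%) / 1.80 = 0.389
Highest: Vanguardia (18.442).

Vanguardia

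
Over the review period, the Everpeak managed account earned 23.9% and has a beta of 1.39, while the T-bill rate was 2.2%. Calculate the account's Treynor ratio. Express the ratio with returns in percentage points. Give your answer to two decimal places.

15.61

Treynor = (Rp − Rf) / β = (23.9% − 2.2%) / 1.39 = 21.70 / 1.39 = 15.6115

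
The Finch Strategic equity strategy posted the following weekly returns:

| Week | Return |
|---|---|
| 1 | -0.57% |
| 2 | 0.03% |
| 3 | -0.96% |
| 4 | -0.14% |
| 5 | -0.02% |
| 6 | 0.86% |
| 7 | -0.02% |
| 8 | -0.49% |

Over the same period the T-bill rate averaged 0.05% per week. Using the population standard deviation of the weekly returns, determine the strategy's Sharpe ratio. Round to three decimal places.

r̄ = (-0.57 + 0.03 − 0.96 − 0.14 − 0.02 + 0.86 − 0.02 − 0.49) / 8 = -0.1638%
Σ(r − r̄)² = (-0.57 − (-0.1638))² + (0.03 − (-0.1638))² + (-0.96 − (-0.1638))² + … = 2.0330
σ = √[2.0330 / 8] = 0.5041%
Sharpe = (r̄ − rf) / σ = (-0.1638 − 0.05) / 0.5041 = -0.2138 / 0.5041 = -0.4241

-0.424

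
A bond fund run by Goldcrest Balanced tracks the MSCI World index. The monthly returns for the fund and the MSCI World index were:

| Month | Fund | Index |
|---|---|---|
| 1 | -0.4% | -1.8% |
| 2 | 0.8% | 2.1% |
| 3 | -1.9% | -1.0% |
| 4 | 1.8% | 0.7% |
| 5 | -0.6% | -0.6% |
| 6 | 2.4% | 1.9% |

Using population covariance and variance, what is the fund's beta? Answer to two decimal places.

r̄p = 0.3500%,  r̄m = 0.2167%
Cov = Σ(rp − r̄p)(rm − r̄m) / 6 = 1.6708
Var(rm) = Σ(rm − r̄m)² / 6 = 2.1381
β = Cov / Var = 1.6708 / 2.1381 = 0.7814

0.78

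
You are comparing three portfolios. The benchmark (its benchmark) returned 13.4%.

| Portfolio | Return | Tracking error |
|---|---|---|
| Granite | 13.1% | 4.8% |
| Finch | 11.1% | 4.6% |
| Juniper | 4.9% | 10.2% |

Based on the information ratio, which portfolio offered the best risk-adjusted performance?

Granite: IR = (13.1% − 13.4%) / 4.8% = -0.063
Finch: IR = (11.1% − 13.4%) / 4.6% = -0.500
Juniper: IR = (4.9% − 13.4%) / 10.2% = -0.833
Highest: Granite (-0.063).

Granite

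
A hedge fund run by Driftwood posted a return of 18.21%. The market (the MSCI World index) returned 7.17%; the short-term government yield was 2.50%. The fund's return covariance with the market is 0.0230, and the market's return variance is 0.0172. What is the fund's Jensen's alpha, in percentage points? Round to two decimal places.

9.47

β = Cov / Var = 0.0230 / 0.0172 = 1.3372
E[R] = Rf + β(Rm − Rf) = 2.50% + 1.3372 × (7.17% − 2.50%) = 8.7447%
α = Rp − E[R] = 18.21% − 8.7447% = 9.4653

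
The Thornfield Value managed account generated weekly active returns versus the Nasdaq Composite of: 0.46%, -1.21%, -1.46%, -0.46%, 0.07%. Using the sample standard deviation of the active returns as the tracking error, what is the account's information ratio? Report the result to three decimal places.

-0.636

r̄ = (0.46 − 1.21 − 1.46 − 0.46 + 0.07) / 5 = -2.600 / 5 = -0.5200%
Σ(r − r̄)² = (0.46 − (-0.5200))² + (-1.21 − (-0.5200))² + … = 2.6718
σ = √[2.6718 / 4] = 0.8173%
IR = r̄ / tracking error = -0.5200 / 0.8173 = -0.6362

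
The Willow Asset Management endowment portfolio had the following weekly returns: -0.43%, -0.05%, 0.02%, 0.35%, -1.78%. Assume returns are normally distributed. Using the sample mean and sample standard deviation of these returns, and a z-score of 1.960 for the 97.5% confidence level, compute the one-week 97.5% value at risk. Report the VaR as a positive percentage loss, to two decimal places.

r̄ = (-0.43 − 0.05 + 0.02 + 0.35 − 1.78) / 5 = -0.3780%
Σ(r − r̄)² = 2.7643; sample σ = √(2.7643/4) = 0.8313%
VaR = −(r̄ − z·σ) = −(-0.3780 − 1.960 × 0.8313) = −(-2.0073) = 2.0073%

2.01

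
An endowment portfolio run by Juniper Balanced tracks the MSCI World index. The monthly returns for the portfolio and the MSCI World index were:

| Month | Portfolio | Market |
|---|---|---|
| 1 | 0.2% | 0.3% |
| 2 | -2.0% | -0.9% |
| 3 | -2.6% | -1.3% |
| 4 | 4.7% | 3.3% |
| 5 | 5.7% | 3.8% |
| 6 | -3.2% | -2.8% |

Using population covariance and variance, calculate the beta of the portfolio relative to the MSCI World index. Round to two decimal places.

1.44

r̄p = 0.4667%,  r̄m = 0.4000%
Cov = Σ(rp − r̄p)(rm − r̄m) / 6 = 8.3750
Var(rm) = Σ(rm − r̄m)² / 6 = 5.8000
β = Cov / Var = 8.3750 / 5.8000 = 1.4440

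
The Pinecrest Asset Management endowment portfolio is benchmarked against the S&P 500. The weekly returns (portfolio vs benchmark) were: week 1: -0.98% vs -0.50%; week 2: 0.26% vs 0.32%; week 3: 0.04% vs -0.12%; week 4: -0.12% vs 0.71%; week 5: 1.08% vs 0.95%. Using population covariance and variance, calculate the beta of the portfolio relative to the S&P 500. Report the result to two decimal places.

r̄p = 0.0560%,  r̄m = 0.2720%
Cov = Σ(rp − r̄p)(rm − r̄m) / 5 = 0.2866
Var(rm) = Σ(rm − r̄m)² / 5 = 0.2807
β = Cov / Var = 0.2866 / 0.2807 = 1.0210

1.02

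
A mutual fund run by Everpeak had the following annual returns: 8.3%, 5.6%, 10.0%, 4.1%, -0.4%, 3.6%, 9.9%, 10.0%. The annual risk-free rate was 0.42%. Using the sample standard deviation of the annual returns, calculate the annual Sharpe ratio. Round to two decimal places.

1.56

Mean return r̄ = 51.10 / 8 = 6.3875%
Sample std dev = √[101.7888 / 7] = 3.8133%
Sharpe = (r̄ − rf) / σ = (6.3875 − 0.42) / 3.8133 = 5.9675 / 3.8133 = 1.5649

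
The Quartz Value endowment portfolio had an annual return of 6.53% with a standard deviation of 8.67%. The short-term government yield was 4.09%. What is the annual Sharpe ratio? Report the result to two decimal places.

0.28

Sharpe = (Rp − Rf) / σp = (6.53% − 4.09%) / 8.67% = 2.44% / 8.67% = 0.2814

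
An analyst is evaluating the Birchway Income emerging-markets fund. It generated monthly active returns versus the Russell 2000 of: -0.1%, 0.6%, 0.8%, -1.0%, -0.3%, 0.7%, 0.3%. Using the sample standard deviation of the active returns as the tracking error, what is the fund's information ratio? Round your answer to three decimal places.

r̄ = (-0.1 + 0.6 + 0.8 − 1 − 0.3 + 0.7 + 0.3) / 7 = 0.1429%
Sample σ = √[Σ(r − r̄)² / 6] = √[2.5371 / 6] = √0.4229 = 0.6503%
IR = r̄ / tracking error = 0.1429 / 0.6503 = 0.2197

0.220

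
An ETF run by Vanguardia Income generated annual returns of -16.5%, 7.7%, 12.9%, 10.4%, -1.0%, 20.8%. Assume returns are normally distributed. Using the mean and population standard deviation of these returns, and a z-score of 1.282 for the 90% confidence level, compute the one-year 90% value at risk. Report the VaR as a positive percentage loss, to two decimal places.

9.49

Mean return r̄ = 34.30 / 6 = 5.7167%
Σ(r − r̄)² = (-16.5 − 5.7167)² + (7.7 − 5.7167)² + (12.9 − 5.7167)² + … = 843.6683
population σ = √(843.6683 / 6) = √140.6114 = 11.8580%
VaR = −(r̄ − z·σ) = −(5.7167 − 1.282 × 11.8580) = −(-9.4853) = 9.4853%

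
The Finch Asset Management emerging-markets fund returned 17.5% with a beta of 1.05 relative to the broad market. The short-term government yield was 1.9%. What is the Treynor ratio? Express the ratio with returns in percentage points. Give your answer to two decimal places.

Treynor = (Rp − Rf) / β = (17.5% − 1.9%) / 1.05 = 15.60 / 1.05 = 14.8571

14.86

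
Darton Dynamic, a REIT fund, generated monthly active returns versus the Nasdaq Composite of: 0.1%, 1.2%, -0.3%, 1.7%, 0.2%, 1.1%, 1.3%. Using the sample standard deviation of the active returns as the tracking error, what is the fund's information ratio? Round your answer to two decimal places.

1.01

μ = (0.1 + 1.2 − 0.3 + 1.7 + 0.2 + 1.1 + 1.3) / 7 = 5.30 / 7 = 0.7571%
Σ(r − μ)² = (0.1 − 0.7571)² + (1.2 − 0.7571)² + (-0.3 − 0.7571)² + … = 3.3571
sample σ = √(3.3571 / 6) = √0.5595 = 0.7480%
IR = μ / tracking error = 0.7571 / 0.7480 = 1.0122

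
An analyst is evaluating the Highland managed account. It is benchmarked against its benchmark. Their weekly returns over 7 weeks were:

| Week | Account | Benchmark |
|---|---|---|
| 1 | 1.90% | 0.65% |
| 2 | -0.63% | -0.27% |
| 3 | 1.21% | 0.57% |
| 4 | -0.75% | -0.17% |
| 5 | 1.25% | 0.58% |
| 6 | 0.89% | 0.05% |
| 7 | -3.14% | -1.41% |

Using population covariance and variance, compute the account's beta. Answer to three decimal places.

r̄p = 0.1043%,  r̄m = 0.0000%
Cov = Σ(rp − r̄p)(rm − r̄m) / 7 = 1.0599
Var(rm) = Σ(rm − r̄m)² / 7 = 0.4537
β = Cov / Var = 1.0599 / 0.4537 = 2.3361

2.336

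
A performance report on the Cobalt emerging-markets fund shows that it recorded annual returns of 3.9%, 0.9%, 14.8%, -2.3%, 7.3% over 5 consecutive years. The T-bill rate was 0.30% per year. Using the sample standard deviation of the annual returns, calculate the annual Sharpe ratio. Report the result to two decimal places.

μ = (3.9 + 0.9 + 14.8 − 2.3 + 7.3) / 5 = 24.60 / 5 = 4.9200%
Σ(r − μ)² = (3.9 − 4.9200)² + (0.9 − 4.9200)² + … = 172.6080
σ = √[172.6080 / 4] = 6.5690%
Sharpe = (μ − rf) / σ = (4.9200 − 0.3) / 6.5690 = 4.6200 / 6.5690 = 0.7033

0.70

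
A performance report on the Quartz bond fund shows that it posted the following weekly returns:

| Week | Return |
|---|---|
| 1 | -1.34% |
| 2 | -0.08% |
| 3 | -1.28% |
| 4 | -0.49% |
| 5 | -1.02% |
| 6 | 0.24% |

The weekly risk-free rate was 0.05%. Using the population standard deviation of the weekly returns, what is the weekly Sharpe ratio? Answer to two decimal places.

Mean return r̄ = -3.970 / 6 = -0.6617%
Σ(r − r̄)² = (-1.34 − (-0.6617))² + (-0.08 − (-0.6617))² + (-1.28 − (-0.6617))² + … = 2.1517
σ = √[2.1517 / 6] = 0.5988%
Sharpe = (r̄ − rf) / σ = (-0.6617 − 0.05) / 0.5988 = -0.7117 / 0.5988 = -1.1885

-1.19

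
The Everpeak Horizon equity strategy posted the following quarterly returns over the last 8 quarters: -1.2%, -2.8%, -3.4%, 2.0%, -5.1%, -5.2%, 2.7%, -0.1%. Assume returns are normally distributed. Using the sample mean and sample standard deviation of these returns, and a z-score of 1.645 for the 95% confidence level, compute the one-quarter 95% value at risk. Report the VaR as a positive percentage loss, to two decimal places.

Mean return μ = -13.10 / 8 = -1.6375%
Sample std dev = √[63.7388 / 7] = 3.0175%
VaR = −(μ − z·σ) = −(-1.6375 − 1.645 × 3.0175) = −(-6.6013) = 6.6013%

6.60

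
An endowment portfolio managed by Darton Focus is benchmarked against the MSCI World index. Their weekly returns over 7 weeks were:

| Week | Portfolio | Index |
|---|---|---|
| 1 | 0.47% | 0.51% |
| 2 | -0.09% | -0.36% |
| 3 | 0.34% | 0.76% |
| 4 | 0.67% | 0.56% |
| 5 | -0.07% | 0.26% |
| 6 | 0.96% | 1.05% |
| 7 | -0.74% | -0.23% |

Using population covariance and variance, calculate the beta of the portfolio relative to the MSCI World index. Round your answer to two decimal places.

r̄p = 0.2200%,  r̄m = 0.3643%
Cov = Σ(rp − r̄p)(rm − r̄m) / 7 = 0.2150
Var(rm) = Σ(rm − r̄m)² / 7 = 0.2250
β = Cov / Var = 0.2150 / 0.2250 = 0.9556

0.96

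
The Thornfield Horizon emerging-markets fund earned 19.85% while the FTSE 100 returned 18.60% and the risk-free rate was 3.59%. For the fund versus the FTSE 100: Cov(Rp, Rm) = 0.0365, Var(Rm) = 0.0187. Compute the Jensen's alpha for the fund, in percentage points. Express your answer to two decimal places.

-13.04

β = Cov / Var = 0.0365 / 0.0187 = 1.9519
E[R] = Rf + β(Rm − Rf) = 3.59% + 1.9519 × (18.60% − 3.59%) = 32.8880%
α = Rp − E[R] = 19.85% − 32.8880% = -13.0380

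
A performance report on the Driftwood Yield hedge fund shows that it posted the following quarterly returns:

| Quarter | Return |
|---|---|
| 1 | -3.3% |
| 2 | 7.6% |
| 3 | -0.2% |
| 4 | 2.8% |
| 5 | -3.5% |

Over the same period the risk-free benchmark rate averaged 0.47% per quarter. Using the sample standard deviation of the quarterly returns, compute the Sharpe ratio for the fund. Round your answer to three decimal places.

Mean return r̄ = 3.40 / 5 = 0.6800%
Σ(r − r̄)² = (-3.3 − 0.6800)² + (7.6 − 0.6800)² + (-0.2 − 0.6800)² + … = 86.4680
sample σ = √(86.4680 / 4) = √21.6170 = 4.6494%
Sharpe = (r̄ − rf) / σ = (0.6800 − 0.47) / 4.6494 = 0.2100 / 4.6494 = 0.0452

0.045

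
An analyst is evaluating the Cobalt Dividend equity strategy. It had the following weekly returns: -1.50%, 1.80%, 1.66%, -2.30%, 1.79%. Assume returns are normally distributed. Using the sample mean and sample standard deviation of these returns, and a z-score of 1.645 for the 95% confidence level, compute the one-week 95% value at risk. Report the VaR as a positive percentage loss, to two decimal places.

Mean return r̄ = 1.450 / 5 = 0.2900%
Σ(r − r̄)² = 16.3192; sample σ = √(16.3192/4) = 2.0199%
VaR = −(r̄ − z·σ) = −(0.2900 − 1.645 × 2.0199) = −(-3.0327) = 3.0327%

3.03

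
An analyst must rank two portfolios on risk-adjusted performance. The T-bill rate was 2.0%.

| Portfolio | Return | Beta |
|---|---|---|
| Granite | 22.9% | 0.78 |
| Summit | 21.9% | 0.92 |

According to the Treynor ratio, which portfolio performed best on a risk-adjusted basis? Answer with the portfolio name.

Granite: Treynor = (22.9% − 2.0%) / 0.78 = 26.795
Summit: Treynor = (21.9% − 2.0%) / 0.92 = 21.630
Highest: Granite (26.795).

Granite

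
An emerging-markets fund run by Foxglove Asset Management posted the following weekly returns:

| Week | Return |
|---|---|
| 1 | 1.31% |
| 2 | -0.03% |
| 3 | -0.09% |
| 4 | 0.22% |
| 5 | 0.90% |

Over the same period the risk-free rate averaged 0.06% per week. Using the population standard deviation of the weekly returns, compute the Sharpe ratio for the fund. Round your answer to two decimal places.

μ = (1.31 − 0.03 − 0.09 + 0.22 + 0.9) / 5 = 0.4620%
Population σ = √[Σ(r − μ)² / 5] = √[1.5163 / 5] = √0.3033 = 0.5507%
Sharpe = (μ − rf) / σ = (0.4620 − 0.06) / 0.5507 = 0.4020 / 0.5507 = 0.7300

0.73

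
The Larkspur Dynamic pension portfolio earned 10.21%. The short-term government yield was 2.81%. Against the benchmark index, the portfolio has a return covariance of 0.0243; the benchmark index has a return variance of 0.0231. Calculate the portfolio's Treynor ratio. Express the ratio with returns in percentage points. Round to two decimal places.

7.03

β = Cov / Var = 0.0243 / 0.0231 = 1.0519
Treynor = (Rp − Rf) / β = (10.21% − 2.81%) / 1.0519 = 7.40 / 1.0519 = 7.0349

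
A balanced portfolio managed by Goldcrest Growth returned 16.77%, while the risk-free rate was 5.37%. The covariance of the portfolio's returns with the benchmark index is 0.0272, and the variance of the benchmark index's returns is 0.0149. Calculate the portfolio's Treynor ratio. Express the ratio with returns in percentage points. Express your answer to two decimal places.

β = Cov / Var = 0.0272 / 0.0149 = 1.8255
Treynor = (Rp − Rf) / β = (16.77% − 5.37%) / 1.8255 = 11.40 / 1.8255 = 6.2449

6.24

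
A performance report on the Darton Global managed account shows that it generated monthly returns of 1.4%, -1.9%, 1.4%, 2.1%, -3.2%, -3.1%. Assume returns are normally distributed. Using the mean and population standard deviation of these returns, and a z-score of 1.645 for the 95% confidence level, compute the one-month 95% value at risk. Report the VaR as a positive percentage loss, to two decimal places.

4.23

r̄ = (1.4 − 1.9 + 1.4 + 2.1 − 3.2 − 3.1) / 6 = -0.5500%
Σ(r − r̄)² = (1.4 − (-0.5500))² + (-1.9 − (-0.5500))² + (1.4 − (-0.5500))² + … = 29.9750
σ = √[29.9750 / 6] = 2.2351%
VaR = −(r̄ − z·σ) = −(-0.5500 − 1.645 × 2.2351) = −(-4.2267) = 4.2267%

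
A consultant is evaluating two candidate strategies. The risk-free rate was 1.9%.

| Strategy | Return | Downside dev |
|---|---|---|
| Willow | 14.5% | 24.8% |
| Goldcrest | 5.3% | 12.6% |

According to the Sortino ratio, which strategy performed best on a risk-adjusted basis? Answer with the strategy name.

Willow

Willow: Sortino ratio = (14.5% − 1.9%) / 24.8% = 0.508
Goldcrest: Sortino ratio = (5.3% − 1.9%) / 12.6% = 0.270
Highest: Willow (0.508).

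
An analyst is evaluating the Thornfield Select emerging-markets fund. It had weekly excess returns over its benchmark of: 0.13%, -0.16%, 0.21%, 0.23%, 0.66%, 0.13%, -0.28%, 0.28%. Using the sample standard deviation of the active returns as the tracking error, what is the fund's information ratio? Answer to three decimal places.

r̄ = (0.13 − 0.16 + 0.21 + 0.23 + 0.66 + 0.13 − 0.28 + 0.28) / 8 = 0.1500%
Σ(r − r̄)² = (0.13 − 0.1500)² + (-0.16 − 0.1500)² + (0.21 − 0.1500)² + … = 0.5688
σ = √[0.5688 / 7] = 0.2851%
IR = r̄ / tracking error = 0.1500 / 0.2851 = 0.5261

0.526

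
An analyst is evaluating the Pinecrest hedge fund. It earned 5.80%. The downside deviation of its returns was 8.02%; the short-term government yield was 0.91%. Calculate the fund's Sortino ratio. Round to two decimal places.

Sortino = (Rp − Rf) / σd = (5.80% − 0.91%) / 8.02% = 4.89% / 8.02% = 0.6097

0.61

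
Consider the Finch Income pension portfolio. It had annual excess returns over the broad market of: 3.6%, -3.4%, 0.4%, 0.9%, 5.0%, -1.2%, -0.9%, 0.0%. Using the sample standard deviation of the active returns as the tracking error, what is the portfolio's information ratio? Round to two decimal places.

r̄ = (3.6 − 3.4 + 0.4 + 0.9 + 5 − 1.2 − 0.9 + 0) / 8 = 0.5500%
Σ(r − r̄)² = (3.6 − 0.5500)² + (-3.4 − 0.5500)² + (0.4 − 0.5500)² + … = 50.3200
σ = √[50.3200 / 7] = 2.6812%
IR = r̄ / tracking error = 0.5500 / 2.6812 = 0.2051

0.21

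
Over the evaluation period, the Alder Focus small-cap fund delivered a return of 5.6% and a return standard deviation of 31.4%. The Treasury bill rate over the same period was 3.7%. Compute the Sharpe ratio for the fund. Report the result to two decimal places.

Sharpe = (Rp − Rf) / σp = (5.6% − 3.7%) / 31.4% = 1.90% / 31.4% = 0.0605

0.06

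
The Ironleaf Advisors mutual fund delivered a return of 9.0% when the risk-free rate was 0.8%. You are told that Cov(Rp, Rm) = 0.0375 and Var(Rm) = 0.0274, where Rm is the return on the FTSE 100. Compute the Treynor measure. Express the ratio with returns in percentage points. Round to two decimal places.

β = Cov / Var = 0.0375 / 0.0274 = 1.3686
Treynor = (Rp − Rf) / β = (9.0% − 0.8%) / 1.3686 = 8.20 / 1.3686 = 5.9915

5.99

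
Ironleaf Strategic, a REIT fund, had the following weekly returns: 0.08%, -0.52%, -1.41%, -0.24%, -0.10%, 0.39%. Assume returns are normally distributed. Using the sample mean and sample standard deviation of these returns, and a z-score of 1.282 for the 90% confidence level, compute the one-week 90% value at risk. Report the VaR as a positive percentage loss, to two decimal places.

1.10

μ = (0.08 − 0.52 − 1.41 − 0.24 − 0.1 + 0.39) / 6 = -0.3000%
Σ(r − μ)² = (0.08 − (-0.3000))² + (-0.52 − (-0.3000))² + (-1.41 − (-0.3000))² + … = 1.9446
sample σ = √(1.9446 / 5) = √0.3889 = 0.6236%
VaR = −(μ − z·σ) = −(-0.3000 − 1.282 × 0.6236) = −(-1.0995) = 1.0995%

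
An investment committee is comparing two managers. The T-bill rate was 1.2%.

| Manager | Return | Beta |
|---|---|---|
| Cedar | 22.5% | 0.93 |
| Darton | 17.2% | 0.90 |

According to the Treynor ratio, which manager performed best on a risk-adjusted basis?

Cedar: Treynor = (22.5% − 1.2%) / 0.93 = 22.903
Darton: Treynor = (17.2% − 1.2%) / 0.90 = 17.778
Highest: Cedar (22.903).

Cedar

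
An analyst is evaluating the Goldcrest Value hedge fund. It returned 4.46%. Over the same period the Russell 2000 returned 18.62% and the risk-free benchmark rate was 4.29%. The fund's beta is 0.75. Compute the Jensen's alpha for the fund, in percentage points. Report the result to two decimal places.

-10.58

CAPM expected return = Rf + β(Rm − Rf) = 4.29% + 0.75 × (18.62% − 4.29%) = 4.29 + 0.75 × 14.33 = 15.0375%
Jensen's α = Rp − E[R] = 4.46% − 15.0375% = -10.5775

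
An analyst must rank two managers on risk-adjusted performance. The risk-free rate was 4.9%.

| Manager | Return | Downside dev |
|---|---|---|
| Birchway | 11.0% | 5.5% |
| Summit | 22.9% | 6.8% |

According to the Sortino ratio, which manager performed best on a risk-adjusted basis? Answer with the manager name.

Birchway: Sortino ratio = (11.0% − 4.9%) / 5.5% = 1.109
Summit: Sortino ratio = (22.9% − 4.9%) / 6.8% = 2.647
Highest: Summit (2.647).

Summit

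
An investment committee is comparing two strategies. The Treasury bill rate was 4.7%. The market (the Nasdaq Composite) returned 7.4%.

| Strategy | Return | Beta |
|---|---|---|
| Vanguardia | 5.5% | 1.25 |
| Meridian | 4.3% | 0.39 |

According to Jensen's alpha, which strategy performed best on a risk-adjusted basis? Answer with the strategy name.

Meridian

Vanguardia: α = 5.5% − [4.7% + 1.25 × (7.4% − 4.7%)] = -2.575
Meridian: α = 4.3% − [4.7% + 0.39 × (7.4% − 4.7%)] = -1.453
Highest: Meridian (-1.453).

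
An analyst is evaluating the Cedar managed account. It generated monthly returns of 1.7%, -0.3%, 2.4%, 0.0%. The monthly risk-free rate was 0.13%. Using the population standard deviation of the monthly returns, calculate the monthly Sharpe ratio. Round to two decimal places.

r̄ = (1.7 − 0.3 + 2.4 + 0) / 4 = 3.80 / 4 = 0.9500%
Σ(r − r̄)² = (1.7 − 0.9500)² + (-0.3 − 0.9500)² + … = 5.1300
σ = √[5.1300 / 4] = 1.1325%
Sharpe = (r̄ − rf) / σ = (0.9500 − 0.13) / 1.1325 = 0.8200 / 1.1325 = 0.7241

0.72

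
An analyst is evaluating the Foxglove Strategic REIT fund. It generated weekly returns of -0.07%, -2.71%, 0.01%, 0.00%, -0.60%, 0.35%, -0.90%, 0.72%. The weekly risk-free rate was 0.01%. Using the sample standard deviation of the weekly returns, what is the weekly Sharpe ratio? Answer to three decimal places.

-0.386

Mean return r̄ = -3.200 / 8 = -0.4000%
Σ(r − r̄)² = 7.8800; sample σ = √(7.8800/7) = 1.0610%
Sharpe = (r̄ − rf) / σ = (-0.4000 − 0.01) / 1.0610 = -0.4100 / 1.0610 = -0.3864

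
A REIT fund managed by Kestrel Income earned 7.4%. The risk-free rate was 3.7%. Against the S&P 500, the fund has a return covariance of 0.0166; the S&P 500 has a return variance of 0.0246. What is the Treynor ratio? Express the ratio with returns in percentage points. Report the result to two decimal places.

β = Cov / Var = 0.0166 / 0.0246 = 0.6748
Treynor = (Rp − Rf) / β = (7.4% − 3.7%) / 0.6748 = 3.70 / 0.6748 = 5.4831

5.48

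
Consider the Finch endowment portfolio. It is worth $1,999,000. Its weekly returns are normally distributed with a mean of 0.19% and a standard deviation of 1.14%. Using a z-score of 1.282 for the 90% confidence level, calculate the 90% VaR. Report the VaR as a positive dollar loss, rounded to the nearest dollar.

Return at the 90% tail: μ − z·σ = 0.19% − 1.282 × 1.14% = 0.19 − 1.46148 = -1.27148%
VaR = −(-1.27148%) × $1,999,000 = 1.27148% × $1,999,000 = $25,417

$25,417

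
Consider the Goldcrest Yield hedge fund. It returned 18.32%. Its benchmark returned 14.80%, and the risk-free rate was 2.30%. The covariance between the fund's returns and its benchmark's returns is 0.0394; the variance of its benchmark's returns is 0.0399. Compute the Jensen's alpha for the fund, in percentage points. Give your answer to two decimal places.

β = Cov / Var = 0.0394 / 0.0399 = 0.9875
E[R] = Rf + β(Rm − Rf) = 2.30% + 0.9875 × (14.80% − 2.30%) = 14.6438%
α = Rp − E[R] = 18.32% − 14.6438% = 3.6762

3.68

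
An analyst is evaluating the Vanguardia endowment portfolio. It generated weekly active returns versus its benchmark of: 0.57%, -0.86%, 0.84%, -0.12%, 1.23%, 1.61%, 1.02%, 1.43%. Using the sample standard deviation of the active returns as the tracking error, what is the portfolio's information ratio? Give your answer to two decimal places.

0.86

Mean return r̄ = 5.720 / 8 = 0.7150%
Σ(r − r̄)² = 4.8850; sample σ = √(4.8850/7) = 0.8354%
IR = r̄ / tracking error = 0.7150 / 0.8354 = 0.8559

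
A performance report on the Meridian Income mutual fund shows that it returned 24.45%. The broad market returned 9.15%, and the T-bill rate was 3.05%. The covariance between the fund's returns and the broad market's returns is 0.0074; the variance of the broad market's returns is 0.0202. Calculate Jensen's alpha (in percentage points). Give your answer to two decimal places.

19.17

β = Cov / Var = 0.0074 / 0.0202 = 0.3663
E[R] = Rf + β(Rm − Rf) = 3.05% + 0.3663 × (9.15% − 3.05%) = 5.2844%
α = Rp − E[R] = 24.45% − 5.2844% = 19.1656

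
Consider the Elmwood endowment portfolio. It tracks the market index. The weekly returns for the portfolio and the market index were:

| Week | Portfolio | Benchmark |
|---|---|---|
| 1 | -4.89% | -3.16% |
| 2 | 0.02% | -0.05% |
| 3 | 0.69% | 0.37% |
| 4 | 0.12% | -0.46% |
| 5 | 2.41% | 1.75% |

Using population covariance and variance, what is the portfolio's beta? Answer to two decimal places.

r̄p = -0.3300%,  r̄m = -0.3100%
Cov = Σ(rp − r̄p)(rm − r̄m) / 5 = 3.8715
Var(rm) = Σ(rm − r̄m)² / 5 = 2.5837
β = Cov / Var = 3.8715 / 2.5837 = 1.4984

1.50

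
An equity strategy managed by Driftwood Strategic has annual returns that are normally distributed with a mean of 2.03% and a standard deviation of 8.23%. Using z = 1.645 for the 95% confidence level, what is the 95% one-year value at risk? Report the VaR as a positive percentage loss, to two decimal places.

11.51

VaR (as % loss) = −(μ − z·σ) = −(2.03% − 1.645 × 8.23%) = −(-11.50835%) = 11.50835%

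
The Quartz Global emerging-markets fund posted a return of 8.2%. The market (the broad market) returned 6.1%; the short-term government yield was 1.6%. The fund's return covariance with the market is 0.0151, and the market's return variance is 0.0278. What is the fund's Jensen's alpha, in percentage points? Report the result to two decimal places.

4.16

β = Cov / Var = 0.0151 / 0.0278 = 0.5432
E[R] = Rf + β(Rm − Rf) = 1.6% + 0.5432 × (6.1% − 1.6%) = 4.0444%
α = Rp − E[R] = 8.2% − 4.0444% = 4.1556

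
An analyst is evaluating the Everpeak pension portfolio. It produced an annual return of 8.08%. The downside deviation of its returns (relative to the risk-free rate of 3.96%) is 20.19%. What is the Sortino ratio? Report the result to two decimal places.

Sortino = (Rp − Rf) / σd = (8.08% − 3.96%) / 20.19% = 4.12% / 20.19% = 0.2041

0.20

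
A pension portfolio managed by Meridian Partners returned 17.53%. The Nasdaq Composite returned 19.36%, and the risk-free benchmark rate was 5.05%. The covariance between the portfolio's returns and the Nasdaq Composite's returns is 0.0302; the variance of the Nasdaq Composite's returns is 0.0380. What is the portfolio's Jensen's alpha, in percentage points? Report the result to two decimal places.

β = Cov / Var = 0.0302 / 0.0380 = 0.7947
E[R] = Rf + β(Rm − Rf) = 5.05% + 0.7947 × (19.36% − 5.05%) = 16.4222%
α = Rp − E[R] = 17.53% − 16.4222% = 1.1078

1.11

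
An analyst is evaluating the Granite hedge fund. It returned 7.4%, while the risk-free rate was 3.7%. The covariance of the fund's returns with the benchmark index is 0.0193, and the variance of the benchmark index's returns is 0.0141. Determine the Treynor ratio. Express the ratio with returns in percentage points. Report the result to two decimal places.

2.70

β = Cov / Var = 0.0193 / 0.0141 = 1.3688
Treynor = (Rp − Rf) / β = (7.4% − 3.7%) / 1.3688 = 3.70 / 1.3688 = 2.7031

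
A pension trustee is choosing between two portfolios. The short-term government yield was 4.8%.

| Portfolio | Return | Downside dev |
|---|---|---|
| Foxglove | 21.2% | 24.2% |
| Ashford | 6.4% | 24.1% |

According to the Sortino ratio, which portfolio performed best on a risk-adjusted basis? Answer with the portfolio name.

Foxglove: Sortino ratio = (21.2% − 4.8%) / 24.2% = 0.678
Ashford: Sortino ratio = (6.4% − 4.8%) / 24.1% = 0.066
Highest: Foxglove (0.678).

Foxglove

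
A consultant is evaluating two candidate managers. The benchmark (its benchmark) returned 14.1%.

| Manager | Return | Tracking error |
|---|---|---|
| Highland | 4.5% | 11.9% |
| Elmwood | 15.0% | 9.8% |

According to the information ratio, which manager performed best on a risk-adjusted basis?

Elmwood

Highland: IR = (4.5% − 14.1%) / 11.9% = -0.807
Elmwood: IR = (15.0% − 14.1%) / 9.8% = 0.092
Highest: Elmwood (0.092).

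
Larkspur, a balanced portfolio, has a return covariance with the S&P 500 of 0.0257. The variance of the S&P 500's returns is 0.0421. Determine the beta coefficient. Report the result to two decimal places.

0.61

β = Cov(Rp, Rm) / Var(Rm) = 0.0257 / 0.0421 = 0.6105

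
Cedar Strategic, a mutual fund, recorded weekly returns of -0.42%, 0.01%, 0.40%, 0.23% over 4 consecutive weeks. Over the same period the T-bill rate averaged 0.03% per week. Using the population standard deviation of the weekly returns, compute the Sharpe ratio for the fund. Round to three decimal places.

r̄ = (-0.42 + 0.01 + 0.4 + 0.23) / 4 = 0.220 / 4 = 0.0550%
Population σ = √[Σ(r − r̄)² / 4] = √[0.3773 / 4] = √0.0943 = 0.3071%
Sharpe = (r̄ − rf) / σ = (0.0550 − 0.03) / 0.3071 = 0.0250 / 0.3071 = 0.0814

0.081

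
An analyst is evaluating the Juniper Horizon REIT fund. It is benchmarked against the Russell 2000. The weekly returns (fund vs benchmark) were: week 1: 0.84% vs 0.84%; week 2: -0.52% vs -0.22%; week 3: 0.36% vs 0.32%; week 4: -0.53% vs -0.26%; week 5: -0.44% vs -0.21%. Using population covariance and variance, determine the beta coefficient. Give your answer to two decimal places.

1.29

r̄p = -0.0580%,  r̄m = 0.0940%
Cov = Σ(rp − r̄p)(rm − r̄m) / 5 = 0.2385
Var(rm) = Σ(rm − r̄m)² / 5 = 0.1848
β = Cov / Var = 0.2385 / 0.1848 = 1.2906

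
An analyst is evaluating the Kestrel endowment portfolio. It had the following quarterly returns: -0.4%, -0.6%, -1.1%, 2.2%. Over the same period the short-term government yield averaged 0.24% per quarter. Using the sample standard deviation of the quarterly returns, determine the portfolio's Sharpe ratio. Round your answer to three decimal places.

-0.145

r̄ = (-0.4 − 0.6 − 1.1 + 2.2) / 4 = 0.0250%
Σ(r − r̄)² = (-0.4 − 0.0250)² + (-0.6 − 0.0250)² + … = 6.5675
σ = √[6.5675 / 3] = 1.4796%
Sharpe = (r̄ − rf) / σ = (0.0250 − 0.24) / 1.4796 = -0.2150 / 1.4796 = -0.1453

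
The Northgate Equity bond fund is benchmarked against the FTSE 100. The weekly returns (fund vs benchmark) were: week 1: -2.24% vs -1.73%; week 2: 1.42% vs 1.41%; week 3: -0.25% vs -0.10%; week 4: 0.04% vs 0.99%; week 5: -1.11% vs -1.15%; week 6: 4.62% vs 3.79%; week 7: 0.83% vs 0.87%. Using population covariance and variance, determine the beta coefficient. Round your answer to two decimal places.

r̄p = 0.4729%,  r̄m = 0.5829%
Cov = Σ(rp − r̄p)(rm − r̄m) / 7 = 3.3602
Var(rm) = Σ(rm − r̄m)² / 7 = 2.8624
β = Cov / Var = 3.3602 / 2.8624 = 1.1739

1.17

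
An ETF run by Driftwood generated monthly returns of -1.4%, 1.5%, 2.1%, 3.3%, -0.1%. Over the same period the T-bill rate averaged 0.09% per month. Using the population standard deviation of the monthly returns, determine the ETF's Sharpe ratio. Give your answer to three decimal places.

μ = (-1.4 + 1.5 + 2.1 + 3.3 − 0.1) / 5 = 1.0800%
Σ(r − μ)² = (-1.4 − 1.0800)² + (1.5 − 1.0800)² + (2.1 − 1.0800)² + … = 13.6880
population σ = √(13.6880 / 5) = √2.7376 = 1.6546%
Sharpe = (μ − rf) / σ = (1.0800 − 0.09) / 1.6546 = 0.9900 / 1.6546 = 0.5983

0.598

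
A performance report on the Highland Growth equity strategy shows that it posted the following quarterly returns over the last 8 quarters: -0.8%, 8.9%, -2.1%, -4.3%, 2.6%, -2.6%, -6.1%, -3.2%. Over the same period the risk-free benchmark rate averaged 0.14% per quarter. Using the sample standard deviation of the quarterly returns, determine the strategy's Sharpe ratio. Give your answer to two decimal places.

μ = (-0.8 + 8.9 − 2.1 − 4.3 + 2.6 − 2.6 − 6.1 − 3.2) / 8 = -7.60 / 8 = -0.9500%
Σ(r − μ)² = (-0.8 − (-0.9500))² + (8.9 − (-0.9500))² + … = 156.5000
sample σ = √(156.5000 / 7) = √22.3571 = 4.7283%
Sharpe = (μ − rf) / σ = (-0.9500 − 0.14) / 4.7283 = -1.0900 / 4.7283 = -0.2305

-0.23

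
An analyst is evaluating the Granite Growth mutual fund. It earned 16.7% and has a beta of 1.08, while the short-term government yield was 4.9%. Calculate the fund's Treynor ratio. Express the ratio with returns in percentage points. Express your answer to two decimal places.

10.93

Treynor = (Rp − Rf) / β = (16.7% − 4.9%) / 1.08 = 11.80 / 1.08 = 10.9259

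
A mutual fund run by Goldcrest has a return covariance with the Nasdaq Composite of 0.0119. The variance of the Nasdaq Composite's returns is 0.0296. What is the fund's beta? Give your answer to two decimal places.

β = Cov(Rp, Rm) / Var(Rm) = 0.0119 / 0.0296 = 0.4020

0.40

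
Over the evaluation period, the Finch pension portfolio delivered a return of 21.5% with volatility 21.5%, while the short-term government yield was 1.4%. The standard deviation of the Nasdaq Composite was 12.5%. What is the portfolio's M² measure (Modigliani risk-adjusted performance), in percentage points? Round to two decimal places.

Sharpe = (Rp − Rf) / σp = (21.5% − 1.4%) / 21.5% = 0.9349
M² = Rf + Sharpe × σm = 1.4% + 0.9349 × 12.5% = 13.0863%

13.09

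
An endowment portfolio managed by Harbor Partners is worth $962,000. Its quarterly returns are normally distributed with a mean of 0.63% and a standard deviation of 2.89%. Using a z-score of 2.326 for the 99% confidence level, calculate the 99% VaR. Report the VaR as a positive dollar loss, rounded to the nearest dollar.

Return at the 99% tail: μ − z·σ = 0.63% − 2.326 × 2.89% = 0.63 − 6.72214 = -6.09214%
VaR = −(-6.09214%) × $962,000 = 6.09214% × $962,000 = $58,606

$58,606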